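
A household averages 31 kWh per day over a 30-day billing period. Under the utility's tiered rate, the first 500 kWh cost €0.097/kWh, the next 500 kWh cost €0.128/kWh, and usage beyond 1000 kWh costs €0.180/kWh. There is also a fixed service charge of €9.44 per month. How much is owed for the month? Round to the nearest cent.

€112.98

Usage = 31 kWh/day × 30 days = 930 kWh
First 500 kWh × €0.097 = €48.50
Next 430 kWh × €0.128 = €55.04
Remaining tier: 0 kWh (not reached)
Energy charge = €103.54; + service €9.44 = €112.98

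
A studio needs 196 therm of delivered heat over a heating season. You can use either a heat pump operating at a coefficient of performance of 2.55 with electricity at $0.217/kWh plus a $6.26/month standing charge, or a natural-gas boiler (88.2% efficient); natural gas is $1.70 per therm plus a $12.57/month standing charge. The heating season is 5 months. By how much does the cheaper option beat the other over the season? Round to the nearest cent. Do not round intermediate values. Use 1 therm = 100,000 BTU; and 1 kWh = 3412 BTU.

Heat load = 196 therm × 100,000 = 19,600,000 BTU
Gas: input = 19,600,000 / 0.882 = 22,222,222 BTU = 222.2 therm → 222.2 × $1.70 = $377.78; + 5 × $12.57 standing = $440.63
Heat pump: 19,600,000 BTU / 3412 = 5,744 kWh heat; / 2.55 = 2,253 kWh in → × $0.217 = $488.84; + 5 × $6.26 standing = $520.14
Difference = |$440.63 − $520.14| = $79.51

$79.51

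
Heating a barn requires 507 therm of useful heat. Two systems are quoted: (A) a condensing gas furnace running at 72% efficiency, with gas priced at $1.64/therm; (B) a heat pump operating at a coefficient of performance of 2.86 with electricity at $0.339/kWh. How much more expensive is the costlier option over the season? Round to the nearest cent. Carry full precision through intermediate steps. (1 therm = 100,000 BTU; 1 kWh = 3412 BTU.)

Heat load = 507 therm × 100,000 = 50,700,000 BTU
Gas: input = 50,700,000 / 0.72 = 70,416,667 BTU = 704.2 therm → 704.2 × $1.64 = $1,154.83
Heat pump: 50,700,000 BTU / 3412 = 14,860 kWh heat; / 2.86 = 5,196 kWh in → × $0.339 = $1,761.30
Difference = |$1,154.83 − $1,761.30| = $606.46

$606.46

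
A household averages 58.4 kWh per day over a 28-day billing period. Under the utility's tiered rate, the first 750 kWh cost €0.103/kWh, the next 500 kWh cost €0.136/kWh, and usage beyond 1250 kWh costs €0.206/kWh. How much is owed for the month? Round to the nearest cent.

€224.60

Usage = 58.4 kWh/day × 28 days = 1635.2 kWh
First 750 kWh × €0.103 = €77.25
Next 500 kWh × €0.136 = €68.00
Remaining 385.2 kWh × €0.206 = €79.35
Total = €224.60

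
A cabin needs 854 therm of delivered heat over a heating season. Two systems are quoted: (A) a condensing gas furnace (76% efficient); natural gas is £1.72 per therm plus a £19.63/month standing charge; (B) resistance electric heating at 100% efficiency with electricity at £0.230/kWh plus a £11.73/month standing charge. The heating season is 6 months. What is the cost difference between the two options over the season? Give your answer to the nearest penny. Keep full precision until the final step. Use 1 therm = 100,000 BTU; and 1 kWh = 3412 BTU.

£3776.60

Heat load = 854 therm × 100,000 = 85,400,000 BTU
Gas: input = 85,400,000 / 0.76 = 112,368,421 BTU = 1,124 therm → 1,124 × £1.72 = £1,932.74; + 6 × £19.63 standing = £2,050.52
Electric: 85,400,000 BTU / 3412 = 25,030 kWh → × £0.230 = £5,756.74; + 6 × £11.73 standing = £5,827.12
Difference = |£2,050.52 − £5,827.12| = £3,776.60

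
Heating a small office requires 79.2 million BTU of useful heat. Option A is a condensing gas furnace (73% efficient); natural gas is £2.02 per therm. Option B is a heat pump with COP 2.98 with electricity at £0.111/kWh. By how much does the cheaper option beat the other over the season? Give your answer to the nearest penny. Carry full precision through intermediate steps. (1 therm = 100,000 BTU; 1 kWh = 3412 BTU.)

Heat load = 79.2 × 10⁶ BTU = 79,200,000 BTU
Gas: input = 79,200,000 / 0.73 = 108,493,151 BTU = 1,085 therm → 1,085 × £2.02 = £2,191.56
Heat pump: 79,200,000 BTU / 3412 = 23,210 kWh heat; / 2.98 = 7,789 kWh in → × £0.111 = £864.62
Difference = |£2,191.56 − £864.62| = £1,326.95

£1326.95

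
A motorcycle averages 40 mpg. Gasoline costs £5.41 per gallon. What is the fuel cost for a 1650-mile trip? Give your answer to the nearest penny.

Fuel = 1650 mi / 40 mpg = 41.25 gal
Cost = 41.25 gal × £5.41/gal = £223.16

£223.16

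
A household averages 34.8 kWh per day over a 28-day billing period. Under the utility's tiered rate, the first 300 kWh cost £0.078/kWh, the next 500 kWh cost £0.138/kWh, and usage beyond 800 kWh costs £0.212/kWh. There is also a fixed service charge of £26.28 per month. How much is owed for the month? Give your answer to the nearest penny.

£155.65

Usage = 34.8 kWh/day × 28 days = 974.4 kWh
First 300 kWh × £0.078 = £23.40
Next 500 kWh × £0.138 = £69.00
Remaining 174.4 kWh × £0.212 = £36.97
Energy charge = £129.37; + service £26.28 = £155.65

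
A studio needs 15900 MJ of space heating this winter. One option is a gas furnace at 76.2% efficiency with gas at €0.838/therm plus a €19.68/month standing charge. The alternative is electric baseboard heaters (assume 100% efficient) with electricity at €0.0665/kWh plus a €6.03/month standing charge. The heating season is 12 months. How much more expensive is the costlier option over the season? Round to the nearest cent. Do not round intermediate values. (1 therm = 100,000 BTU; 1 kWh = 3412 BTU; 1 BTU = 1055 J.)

Heat load = 15900 MJ = 15,900,000,000 J / 1055 = 15,071,090 BTU
Gas: input = 15,071,090 / 0.762 = 19,778,333 BTU = 197.8 therm → 197.8 × €0.838 = €165.74; + 12 × €19.68 standing = €401.90
Electric: 15,071,090 BTU / 3412 = 4,417 kWh → × €0.0665 = €293.74; + 12 × €6.03 standing = €366.10
Difference = |€401.90 − €366.10| = €35.81

€35.81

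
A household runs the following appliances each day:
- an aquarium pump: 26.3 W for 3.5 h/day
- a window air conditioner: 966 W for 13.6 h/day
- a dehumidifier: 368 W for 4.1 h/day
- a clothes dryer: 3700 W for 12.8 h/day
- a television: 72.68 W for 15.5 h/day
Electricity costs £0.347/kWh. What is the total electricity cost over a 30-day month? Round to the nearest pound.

aquarium pump: 26.3 W × 3.5 h × 30 d = 2,762 Wh = 2.761 kWh
window air conditioner: 966 W × 13.6 h × 30 d = 394,128 Wh = 394.1 kWh
dehumidifier: 368 W × 4.1 h × 30 d = 45,264 Wh = 45.26 kWh
clothes dryer: 3700 W × 12.8 h × 30 d = 1,420,800 Wh = 1,421 kWh
television: 72.68 W × 15.5 h × 30 d = 33,796 Wh = 33.8 kWh
Total energy = 2.761 + 394.1 + 45.26 + 1,421 + 33.8 = 1,897 kWh
Cost = 1,897 kWh × £0.347 = £658.17 ≈ £658

£658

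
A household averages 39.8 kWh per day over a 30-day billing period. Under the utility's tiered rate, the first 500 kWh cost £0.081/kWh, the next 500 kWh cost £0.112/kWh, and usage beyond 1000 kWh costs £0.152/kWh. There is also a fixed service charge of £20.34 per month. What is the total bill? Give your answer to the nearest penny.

£146.33

Usage = 39.8 kWh/day × 30 days = 1194 kWh
First 500 kWh × £0.081 = £40.50
Next 500 kWh × £0.112 = £56.00
Remaining 194 kWh × £0.152 = £29.49
Energy charge = £125.99; + service £20.34 = £146.33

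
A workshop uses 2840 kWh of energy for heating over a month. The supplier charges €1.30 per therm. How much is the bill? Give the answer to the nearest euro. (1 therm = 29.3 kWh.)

€126

2840 kWh × (0.03413 therm/kWh) = 96.93 therm
Cost = 96.93 therm × €1.30/therm = €126.01 ≈ €126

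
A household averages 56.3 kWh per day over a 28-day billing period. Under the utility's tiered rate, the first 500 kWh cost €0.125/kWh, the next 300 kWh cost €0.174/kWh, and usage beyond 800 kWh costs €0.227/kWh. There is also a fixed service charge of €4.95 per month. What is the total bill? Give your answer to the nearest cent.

Usage = 56.3 kWh/day × 28 days = 1576.4 kWh
First 500 kWh × €0.125 = €62.50
Next 300 kWh × €0.174 = €52.20
Remaining 776.4 kWh × €0.227 = €176.24
Energy charge = €290.94; + service €4.95 = €295.89

€295.89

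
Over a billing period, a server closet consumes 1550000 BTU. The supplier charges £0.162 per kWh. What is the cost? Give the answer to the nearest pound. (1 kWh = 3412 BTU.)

1550000 BTU × (0.00029308 kWh/BTU) = 454.3 kWh
Cost = 454.3 kWh × £0.162/kWh = £73.59 ≈ £74

£74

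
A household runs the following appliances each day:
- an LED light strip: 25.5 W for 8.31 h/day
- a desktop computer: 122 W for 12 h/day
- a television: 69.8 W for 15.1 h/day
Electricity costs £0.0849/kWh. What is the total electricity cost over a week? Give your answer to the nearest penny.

LED light strip: 25.5 W × 8.31 h × 7 d = 1,483 Wh = 1.483 kWh
desktop computer: 122 W × 12 h × 7 d = 10,248 Wh = 10.25 kWh
television: 69.8 W × 15.1 h × 7 d = 7,378 Wh = 7.378 kWh
Total energy = 1.483 + 10.25 + 7.378 = 19.11 kWh
Cost = 19.11 kWh × £0.0849 = £1.62

£1.62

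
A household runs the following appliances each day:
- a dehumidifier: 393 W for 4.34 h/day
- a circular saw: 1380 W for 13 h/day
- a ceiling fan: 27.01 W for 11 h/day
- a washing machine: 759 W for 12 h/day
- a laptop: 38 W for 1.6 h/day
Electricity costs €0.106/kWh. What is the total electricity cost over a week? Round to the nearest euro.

€22

dehumidifier: 393 W × 4.34 h × 7 d = 11,939 Wh = 11.94 kWh
circular saw: 1380 W × 13 h × 7 d = 125,580 Wh = 125.6 kWh
ceiling fan: 27.01 W × 11 h × 7 d = 2,080 Wh = 2.08 kWh
washing machine: 759 W × 12 h × 7 d = 63,756 Wh = 63.76 kWh
laptop: 38 W × 1.6 h × 7 d = 426 Wh = 0.4256 kWh
Total energy = 11.94 + 125.6 + 2.08 + 63.76 + 0.4256 = 203.8 kWh
Cost = 203.8 kWh × €0.106 = €21.60 ≈ €22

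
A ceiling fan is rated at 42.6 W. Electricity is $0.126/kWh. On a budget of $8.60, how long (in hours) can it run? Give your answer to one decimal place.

Energy budget = $8.60 / $0.126 per kWh = 68.25 kWh = 68,254 Wh
Runtime = 68,254 Wh / 42.6 W = 1,602 h

1602.2 h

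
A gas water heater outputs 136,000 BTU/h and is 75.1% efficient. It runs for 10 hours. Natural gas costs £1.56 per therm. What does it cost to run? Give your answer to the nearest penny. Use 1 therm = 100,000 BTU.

Heat delivered = 136,000 BTU/h × 10 h = 1,360,000 BTU
Gas input = 1,360,000 / 0.751 = 1,810,919 BTU
= 1,810,919 / 100,000 = 18.11 therm
Cost = 18.11 × £1.56/therm = £28.25

£28.25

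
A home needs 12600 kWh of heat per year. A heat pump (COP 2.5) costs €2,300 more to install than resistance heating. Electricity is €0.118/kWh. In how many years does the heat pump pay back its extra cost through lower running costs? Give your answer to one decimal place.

2.6 years

Resistance: 12600 kWh × €0.118 = €1,486.80/yr
Heat pump: 12600 / 2.5 = 5040 kWh in → × €0.118 = €594.72/yr
Annual savings = €892.08
Payback = €2,300 / €892.08 = 2.58 years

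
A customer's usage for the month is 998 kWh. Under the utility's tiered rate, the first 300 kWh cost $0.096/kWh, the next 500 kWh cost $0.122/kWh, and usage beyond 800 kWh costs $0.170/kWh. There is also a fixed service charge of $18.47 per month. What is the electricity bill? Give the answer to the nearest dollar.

$142

First 300 kWh × $0.096 = $28.80
Next 500 kWh × $0.122 = $61.00
Remaining 198 kWh × $0.170 = $33.66
Energy charge = $123.46; + service $18.47 = $141.93 ≈ $142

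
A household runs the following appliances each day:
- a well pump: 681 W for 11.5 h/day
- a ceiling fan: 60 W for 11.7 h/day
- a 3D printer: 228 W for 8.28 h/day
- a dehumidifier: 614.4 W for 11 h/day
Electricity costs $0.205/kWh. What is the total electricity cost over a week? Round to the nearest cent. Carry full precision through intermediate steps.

$24.65

well pump: 681 W × 11.5 h × 7 d = 54,820 Wh = 54.82 kWh
ceiling fan: 60 W × 11.7 h × 7 d = 4,914 Wh = 4.914 kWh
3D printer: 228 W × 8.28 h × 7 d = 13,215 Wh = 13.21 kWh
dehumidifier: 614.4 W × 11 h × 7 d = 47,309 Wh = 47.31 kWh
Total energy = 54.82 + 4.914 + 13.21 + 47.31 = 120.3 kWh
Cost = 120.3 kWh × $0.205 = $24.65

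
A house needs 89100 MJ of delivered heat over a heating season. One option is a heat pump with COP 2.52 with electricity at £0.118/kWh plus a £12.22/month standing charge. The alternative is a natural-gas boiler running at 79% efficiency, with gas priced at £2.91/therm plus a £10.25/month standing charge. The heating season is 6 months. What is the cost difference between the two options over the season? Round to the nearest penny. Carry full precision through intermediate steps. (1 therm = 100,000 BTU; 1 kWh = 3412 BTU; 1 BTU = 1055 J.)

£1940.08

Heat load = 89100 MJ = 89,100,000,000 J / 1055 = 84,454,976 BTU
Gas: input = 84,454,976 / 0.79 = 106,905,033 BTU = 1,069 therm → 1,069 × £2.91 = £3,110.94; + 6 × £10.25 standing = £3,172.44
Heat pump: 84,454,976 BTU / 3412 = 24,750 kWh heat; / 2.52 = 9,822 kWh in → × £0.118 = £1,159.04; + 6 × £12.22 standing = £1,232.36
Difference = |£3,172.44 − £1,232.36| = £1,940.08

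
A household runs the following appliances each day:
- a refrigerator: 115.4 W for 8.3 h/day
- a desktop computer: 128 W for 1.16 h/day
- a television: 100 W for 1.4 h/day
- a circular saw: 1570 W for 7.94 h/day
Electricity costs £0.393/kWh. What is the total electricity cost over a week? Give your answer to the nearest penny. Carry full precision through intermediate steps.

refrigerator: 115.4 W × 8.3 h × 7 d = 6,705 Wh = 6.705 kWh
desktop computer: 128 W × 1.16 h × 7 d = 1,039 Wh = 1.039 kWh
television: 100 W × 1.4 h × 7 d = 980 Wh = 0.98 kWh
circular saw: 1570 W × 7.94 h × 7 d = 87,261 Wh = 87.26 kWh
Total energy = 6.705 + 1.039 + 0.98 + 87.26 = 95.98 kWh
Cost = 95.98 kWh × £0.393 = £37.72

£37.72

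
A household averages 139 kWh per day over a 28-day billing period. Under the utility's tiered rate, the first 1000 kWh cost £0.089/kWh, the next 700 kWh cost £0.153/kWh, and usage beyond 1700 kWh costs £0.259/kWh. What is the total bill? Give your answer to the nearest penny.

Usage = 139 kWh/day × 28 days = 3892 kWh
First 1000 kWh × £0.089 = £89.00
Next 700 kWh × £0.153 = £107.10
Remaining 2192 kWh × £0.259 = £567.73
Total = £763.83

£763.83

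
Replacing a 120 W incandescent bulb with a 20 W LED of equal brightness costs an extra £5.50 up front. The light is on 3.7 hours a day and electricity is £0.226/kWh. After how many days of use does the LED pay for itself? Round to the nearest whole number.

66 days

Power saved = 120 − 20 = 100 W
Daily energy saved = 100 W × 3.7 h = 370 Wh = 0.37 kWh
Daily savings = 0.37 × £0.226 = £0.0836
Payback = £5.50 / £0.0836 per day = 65.77 days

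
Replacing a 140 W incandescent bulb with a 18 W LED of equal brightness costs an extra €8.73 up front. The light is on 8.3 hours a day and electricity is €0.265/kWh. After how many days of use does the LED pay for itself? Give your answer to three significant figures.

Power saved = 140 − 18 = 122 W
Daily energy saved = 122 W × 8.3 h = 1013 Wh = 1.0126 kWh
Daily savings = 1.0126 × €0.265 = €0.2683
Payback = €8.73 / €0.2683 per day = 32.53 days

32.5 days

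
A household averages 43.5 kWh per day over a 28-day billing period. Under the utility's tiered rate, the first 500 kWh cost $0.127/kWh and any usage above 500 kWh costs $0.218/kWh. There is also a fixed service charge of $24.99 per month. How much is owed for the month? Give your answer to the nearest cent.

$245.01

Usage = 43.5 kWh/day × 28 days = 1218 kWh
First 500 kWh × $0.127 = $63.50
Remaining 718 kWh × $0.218 = $156.52
Energy charge = $220.02; + service $24.99 = $245.01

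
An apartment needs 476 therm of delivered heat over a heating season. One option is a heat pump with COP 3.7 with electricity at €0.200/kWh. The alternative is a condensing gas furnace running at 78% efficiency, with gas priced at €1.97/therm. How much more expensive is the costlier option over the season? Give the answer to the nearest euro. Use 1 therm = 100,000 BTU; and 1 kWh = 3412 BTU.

Heat load = 476 therm × 100,000 = 47,600,000 BTU
Gas: input = 47,600,000 / 0.78 = 61,025,641 BTU = 610.3 therm → 610.3 × €1.97 = €1,202.21
Heat pump: 47,600,000 BTU / 3412 = 13,950 kWh heat; / 3.7 = 3,770 kWh in → × €0.200 = €754.10
Difference = |€1,202.21 − €754.10| = €448.11 ≈ €448

€448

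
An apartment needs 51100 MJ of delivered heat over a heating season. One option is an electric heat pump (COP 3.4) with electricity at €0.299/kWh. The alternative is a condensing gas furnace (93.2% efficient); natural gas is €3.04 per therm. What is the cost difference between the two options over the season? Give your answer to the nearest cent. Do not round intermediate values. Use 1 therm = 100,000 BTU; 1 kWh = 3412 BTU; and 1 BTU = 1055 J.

€331.49

Heat load = 51100 MJ = 51,100,000,000 J / 1055 = 48,436,019 BTU
Gas: input = 48,436,019 / 0.932 = 51,969,977 BTU = 519.7 therm → 519.7 × €3.04 = €1,579.89
Heat pump: 48,436,019 BTU / 3412 = 14,200 kWh heat; / 3.4 = 4,175 kWh in → × €0.299 = €1,248.39
Difference = |€1,579.89 − €1,248.39| = €331.49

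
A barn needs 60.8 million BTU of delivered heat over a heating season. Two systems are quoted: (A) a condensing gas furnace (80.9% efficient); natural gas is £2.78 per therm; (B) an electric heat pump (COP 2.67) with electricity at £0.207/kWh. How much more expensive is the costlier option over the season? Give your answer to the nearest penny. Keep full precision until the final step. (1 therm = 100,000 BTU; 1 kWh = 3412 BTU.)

Heat load = 60.8 × 10⁶ BTU = 60,800,000 BTU
Gas: input = 60,800,000 / 0.809 = 75,154,512 BTU = 751.5 therm → 751.5 × £2.78 = £2,089.30
Heat pump: 60,800,000 BTU / 3412 = 17,820 kWh heat; / 2.67 = 6,674 kWh in → × £0.207 = £1,381.51
Difference = |£2,089.30 − £1,381.51| = £707.79

£707.79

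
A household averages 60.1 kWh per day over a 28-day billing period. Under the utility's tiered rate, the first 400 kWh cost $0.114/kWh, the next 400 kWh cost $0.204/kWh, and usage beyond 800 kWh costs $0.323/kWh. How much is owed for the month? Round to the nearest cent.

$412.34

Usage = 60.1 kWh/day × 28 days = 1682.8 kWh
First 400 kWh × $0.114 = $45.60
Next 400 kWh × $0.204 = $81.60
Remaining 882.8 kWh × $0.323 = $285.14
Total = $412.34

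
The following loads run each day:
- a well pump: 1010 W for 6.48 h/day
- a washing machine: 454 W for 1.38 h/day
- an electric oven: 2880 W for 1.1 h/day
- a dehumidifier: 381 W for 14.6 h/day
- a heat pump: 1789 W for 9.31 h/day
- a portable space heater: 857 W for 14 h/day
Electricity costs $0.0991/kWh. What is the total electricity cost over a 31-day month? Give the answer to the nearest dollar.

$137

well pump: 1010 W × 6.48 h × 31 d = 202,889 Wh = 202.9 kWh
washing machine: 454 W × 1.38 h × 31 d = 19,422 Wh = 19.42 kWh
electric oven: 2880 W × 1.1 h × 31 d = 98,208 Wh = 98.21 kWh
dehumidifier: 381 W × 14.6 h × 31 d = 172,441 Wh = 172.4 kWh
heat pump: 1789 W × 9.31 h × 31 d = 516,323 Wh = 516.3 kWh
portable space heater: 857 W × 14 h × 31 d = 371,938 Wh = 371.9 kWh
Total energy = 202.9 + 19.42 + 98.21 + 172.4 + 516.3 + 371.9 = 1,381 kWh
Cost = 1,381 kWh × $0.0991 = $136.88 ≈ $137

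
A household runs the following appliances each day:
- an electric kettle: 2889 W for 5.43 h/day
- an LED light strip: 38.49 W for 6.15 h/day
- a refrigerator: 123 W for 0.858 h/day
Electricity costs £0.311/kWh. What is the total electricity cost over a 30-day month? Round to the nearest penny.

£149.56

electric kettle: 2889 W × 5.43 h × 30 d = 470,618 Wh = 470.6 kWh
LED light strip: 38.49 W × 6.15 h × 30 d = 7,101 Wh = 7.101 kWh
refrigerator: 123 W × 0.858 h × 30 d = 3,166 Wh = 3.166 kWh
Total energy = 470.6 + 7.101 + 3.166 = 480.9 kWh
Cost = 480.9 kWh × £0.311 = £149.56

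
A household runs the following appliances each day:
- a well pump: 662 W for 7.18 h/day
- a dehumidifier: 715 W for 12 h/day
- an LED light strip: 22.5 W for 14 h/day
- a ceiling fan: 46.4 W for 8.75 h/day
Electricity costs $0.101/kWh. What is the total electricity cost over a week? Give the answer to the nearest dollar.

$10

well pump: 662 W × 7.18 h × 7 d = 33,272 Wh = 33.27 kWh
dehumidifier: 715 W × 12 h × 7 d = 60,060 Wh = 60.06 kWh
LED light strip: 22.5 W × 14 h × 7 d = 2,205 Wh = 2.205 kWh
ceiling fan: 46.4 W × 8.75 h × 7 d = 2,842 Wh = 2.842 kWh
Total energy = 33.27 + 60.06 + 2.205 + 2.842 = 98.38 kWh
Cost = 98.38 kWh × $0.101 = $9.94 ≈ $10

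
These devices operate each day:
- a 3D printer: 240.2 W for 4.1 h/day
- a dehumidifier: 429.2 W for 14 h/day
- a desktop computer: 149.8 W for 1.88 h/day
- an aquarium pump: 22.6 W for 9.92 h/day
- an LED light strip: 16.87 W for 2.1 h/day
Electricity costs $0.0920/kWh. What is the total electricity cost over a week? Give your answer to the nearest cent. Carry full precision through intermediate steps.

3D printer: 240.2 W × 4.1 h × 7 d = 6,894 Wh = 6.894 kWh
dehumidifier: 429.2 W × 14 h × 7 d = 42,062 Wh = 42.06 kWh
desktop computer: 149.8 W × 1.88 h × 7 d = 1,971 Wh = 1.971 kWh
aquarium pump: 22.6 W × 9.92 h × 7 d = 1,569 Wh = 1.569 kWh
LED light strip: 16.87 W × 2.1 h × 7 d = 248 Wh = 0.248 kWh
Total energy = 6.894 + 42.06 + 1.971 + 1.569 + 0.248 = 52.74 kWh
Cost = 52.74 kWh × $0.0920 = $4.85

$4.85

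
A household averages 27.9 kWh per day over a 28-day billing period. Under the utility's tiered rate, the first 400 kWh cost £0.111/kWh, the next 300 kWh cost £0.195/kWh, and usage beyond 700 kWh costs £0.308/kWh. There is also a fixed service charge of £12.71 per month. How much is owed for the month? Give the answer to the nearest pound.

£141

Usage = 27.9 kWh/day × 28 days = 781.2 kWh
First 400 kWh × £0.111 = £44.40
Next 300 kWh × £0.195 = £58.50
Remaining 81.2 kWh × £0.308 = £25.01
Energy charge = £127.91; + service £12.71 = £140.62 ≈ £141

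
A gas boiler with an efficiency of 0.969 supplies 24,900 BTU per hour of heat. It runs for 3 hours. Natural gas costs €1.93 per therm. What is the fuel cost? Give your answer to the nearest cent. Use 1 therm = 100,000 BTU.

Heat delivered = 24,900 BTU/h × 3 h = 74,700 BTU
Gas input = 74,700 / 0.969 = 77,090 BTU
= 77,090 / 100,000 = 0.7709 therm
Cost = 0.7709 × €1.93/therm = €1.49

€1.49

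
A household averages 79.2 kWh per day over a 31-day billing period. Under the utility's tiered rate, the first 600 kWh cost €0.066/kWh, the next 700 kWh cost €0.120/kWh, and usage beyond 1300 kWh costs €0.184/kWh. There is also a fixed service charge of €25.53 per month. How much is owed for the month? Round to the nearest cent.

Usage = 79.2 kWh/day × 31 days = 2455.2 kWh
First 600 kWh × €0.066 = €39.60
Next 700 kWh × €0.120 = €84.00
Remaining 1155.2 kWh × €0.184 = €212.56
Energy charge = €336.16; + service €25.53 = €361.69

€361.69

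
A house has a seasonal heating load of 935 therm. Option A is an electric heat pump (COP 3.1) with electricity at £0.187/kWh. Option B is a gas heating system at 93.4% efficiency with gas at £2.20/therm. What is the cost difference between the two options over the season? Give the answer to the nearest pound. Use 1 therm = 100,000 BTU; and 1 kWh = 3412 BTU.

£549

Heat load = 935 therm × 100,000 = 93,500,000 BTU
Gas: input = 93,500,000 / 0.934 = 100,107,066 BTU = 1,001 therm → 1,001 × £2.20 = £2,202.36
Heat pump: 93,500,000 BTU / 3412 = 27,400 kWh heat; / 3.1 = 8,840 kWh in → × £0.187 = £1,653.04
Difference = |£2,202.36 − £1,653.04| = £549.32 ≈ £549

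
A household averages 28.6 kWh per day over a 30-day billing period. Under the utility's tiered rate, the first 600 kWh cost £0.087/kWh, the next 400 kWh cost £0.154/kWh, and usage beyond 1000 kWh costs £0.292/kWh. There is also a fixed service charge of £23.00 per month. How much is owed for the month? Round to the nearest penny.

Usage = 28.6 kWh/day × 30 days = 858 kWh
First 600 kWh × £0.087 = £52.20
Next 258 kWh × £0.154 = £39.73
Remaining tier: 0 kWh (not reached)
Energy charge = £91.93; + service £23.00 = £114.93

£114.93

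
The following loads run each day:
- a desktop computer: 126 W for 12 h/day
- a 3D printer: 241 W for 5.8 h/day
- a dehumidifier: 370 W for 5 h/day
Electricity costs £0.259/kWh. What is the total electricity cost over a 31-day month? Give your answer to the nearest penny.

£38.22

desktop computer: 126 W × 12 h × 31 d = 46,872 Wh = 46.87 kWh
3D printer: 241 W × 5.8 h × 31 d = 43,332 Wh = 43.33 kWh
dehumidifier: 370 W × 5 h × 31 d = 57,350 Wh = 57.35 kWh
Total energy = 46.87 + 43.33 + 57.35 = 147.6 kWh
Cost = 147.6 kWh × £0.259 = £38.22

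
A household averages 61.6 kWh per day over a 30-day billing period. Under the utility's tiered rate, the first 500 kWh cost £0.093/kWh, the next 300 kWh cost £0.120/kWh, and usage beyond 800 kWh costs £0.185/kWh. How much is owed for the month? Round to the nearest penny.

£276.38

Usage = 61.6 kWh/day × 30 days = 1848 kWh
First 500 kWh × £0.093 = £46.50
Next 300 kWh × £0.120 = £36.00
Remaining 1048 kWh × £0.185 = £193.88
Total = £276.38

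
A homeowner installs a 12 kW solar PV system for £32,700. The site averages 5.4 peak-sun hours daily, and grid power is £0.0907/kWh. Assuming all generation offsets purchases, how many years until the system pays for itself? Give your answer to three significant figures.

15.2 years

Daily generation = 12 kW × 5.4 h = 64.8 kWh
Annual generation = 64.8 × 365 = 23652 kWh
Annual savings = 23652 × £0.0907 = £2,145.24
Payback = £32,700 / £2,145.24 = 15.2 years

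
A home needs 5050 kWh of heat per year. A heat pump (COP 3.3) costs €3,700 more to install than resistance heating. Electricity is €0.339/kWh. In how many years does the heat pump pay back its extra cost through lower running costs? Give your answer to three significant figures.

3.10 years

Resistance: 5050 kWh × €0.339 = €1,711.95/yr
Heat pump: 5050 / 3.3 = 1530 kWh in → × €0.339 = €518.77/yr
Annual savings = €1,193.18
Payback = €3,700 / €1,193.18 = 3.1 years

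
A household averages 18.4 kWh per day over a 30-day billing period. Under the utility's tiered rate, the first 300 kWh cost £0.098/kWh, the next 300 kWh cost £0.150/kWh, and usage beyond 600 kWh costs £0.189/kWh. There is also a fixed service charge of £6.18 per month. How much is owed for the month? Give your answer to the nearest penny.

Usage = 18.4 kWh/day × 30 days = 552 kWh
First 300 kWh × £0.098 = £29.40
Next 252 kWh × £0.150 = £37.80
Remaining tier: 0 kWh (not reached)
Energy charge = £67.20; + service £6.18 = £73.38

£73.38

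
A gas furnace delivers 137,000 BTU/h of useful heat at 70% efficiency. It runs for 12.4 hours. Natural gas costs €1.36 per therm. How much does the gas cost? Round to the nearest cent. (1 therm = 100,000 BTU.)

Heat delivered = 137,000 BTU/h × 12.4 h = 1,698,800 BTU
Gas input = 1,698,800 / 0.70 = 2,426,857 BTU
= 2,426,857 / 100,000 = 24.27 therm
Cost = 24.27 × €1.36/therm = €33.01

€33.01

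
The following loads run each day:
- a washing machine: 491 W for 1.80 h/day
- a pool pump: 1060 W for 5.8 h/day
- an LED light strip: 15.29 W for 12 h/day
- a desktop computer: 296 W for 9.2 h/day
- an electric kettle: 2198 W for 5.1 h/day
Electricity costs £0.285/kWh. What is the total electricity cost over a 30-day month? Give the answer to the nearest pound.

washing machine: 491 W × 1.80 h × 30 d = 26,514 Wh = 26.51 kWh
pool pump: 1060 W × 5.8 h × 30 d = 184,440 Wh = 184.4 kWh
LED light strip: 15.29 W × 12 h × 30 d = 5,504 Wh = 5.504 kWh
desktop computer: 296 W × 9.2 h × 30 d = 81,696 Wh = 81.7 kWh
electric kettle: 2198 W × 5.1 h × 30 d = 336,294 Wh = 336.3 kWh
Total energy = 26.51 + 184.4 + 5.504 + 81.7 + 336.3 = 634.4 kWh
Cost = 634.4 kWh × £0.285 = £180.82 ≈ £181

£181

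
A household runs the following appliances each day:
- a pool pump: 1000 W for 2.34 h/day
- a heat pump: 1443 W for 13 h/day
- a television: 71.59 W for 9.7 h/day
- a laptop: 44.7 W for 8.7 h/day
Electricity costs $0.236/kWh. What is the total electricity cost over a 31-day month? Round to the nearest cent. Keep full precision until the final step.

pool pump: 1000 W × 2.34 h × 31 d = 72,540 Wh = 72.54 kWh
heat pump: 1443 W × 13 h × 31 d = 581,529 Wh = 581.5 kWh
television: 71.59 W × 9.7 h × 31 d = 21,527 Wh = 21.53 kWh
laptop: 44.7 W × 8.7 h × 31 d = 12,056 Wh = 12.06 kWh
Total energy = 72.54 + 581.5 + 21.53 + 12.06 = 687.7 kWh
Cost = 687.7 kWh × $0.236 = $162.29

$162.29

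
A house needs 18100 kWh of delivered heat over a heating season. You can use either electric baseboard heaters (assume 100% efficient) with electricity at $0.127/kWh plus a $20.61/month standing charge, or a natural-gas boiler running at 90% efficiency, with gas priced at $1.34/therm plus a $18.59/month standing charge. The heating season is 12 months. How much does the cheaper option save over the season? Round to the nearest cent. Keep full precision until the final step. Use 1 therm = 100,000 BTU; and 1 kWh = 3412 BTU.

Heat load = 18100 kWh × 3412 = 61,757,200 BTU
Gas: input = 61,757,200 / 0.90 = 68,619,111 BTU = 686.2 therm → 686.2 × $1.34 = $919.50; + 12 × $18.59 standing = $1,142.58
Electric: 61,757,200 BTU / 3412 = 18,100 kWh → × $0.127 = $2,298.70; + 12 × $20.61 standing = $2,546.02
Difference = |$1,142.58 − $2,546.02| = $1,403.44

$1403.44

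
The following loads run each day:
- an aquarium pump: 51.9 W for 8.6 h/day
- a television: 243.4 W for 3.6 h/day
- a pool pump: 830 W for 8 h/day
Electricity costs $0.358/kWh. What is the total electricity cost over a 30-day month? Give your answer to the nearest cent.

$85.52

aquarium pump: 51.9 W × 8.6 h × 30 d = 13,390 Wh = 13.39 kWh
television: 243.4 W × 3.6 h × 30 d = 26,287 Wh = 26.29 kWh
pool pump: 830 W × 8 h × 30 d = 199,200 Wh = 199.2 kWh
Total energy = 13.39 + 26.29 + 199.2 = 238.9 kWh
Cost = 238.9 kWh × $0.358 = $85.52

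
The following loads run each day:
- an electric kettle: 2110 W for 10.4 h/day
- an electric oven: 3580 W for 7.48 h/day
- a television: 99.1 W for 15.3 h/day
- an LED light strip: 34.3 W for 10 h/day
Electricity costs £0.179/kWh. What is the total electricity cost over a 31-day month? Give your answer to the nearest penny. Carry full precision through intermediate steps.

£280.68

electric kettle: 2110 W × 10.4 h × 31 d = 680,264 Wh = 680.3 kWh
electric oven: 3580 W × 7.48 h × 31 d = 830,130 Wh = 830.1 kWh
television: 99.1 W × 15.3 h × 31 d = 47,003 Wh = 47 kWh
LED light strip: 34.3 W × 10 h × 31 d = 10,633 Wh = 10.63 kWh
Total energy = 680.3 + 830.1 + 47 + 10.63 = 1,568 kWh
Cost = 1,568 kWh × £0.179 = £280.68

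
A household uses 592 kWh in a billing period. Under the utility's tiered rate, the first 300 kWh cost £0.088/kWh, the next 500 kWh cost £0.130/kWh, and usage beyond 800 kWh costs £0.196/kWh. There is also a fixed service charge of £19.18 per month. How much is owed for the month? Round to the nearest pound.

First 300 kWh × £0.088 = £26.40
Next 292 kWh × £0.130 = £37.96
Remaining tier: 0 kWh (not reached)
Energy charge = £64.36; + service £19.18 = £83.54 ≈ £84

£84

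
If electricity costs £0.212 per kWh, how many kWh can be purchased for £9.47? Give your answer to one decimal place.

£9.47 / £0.212 per kWh = 44.67 kWh

44.7 kWh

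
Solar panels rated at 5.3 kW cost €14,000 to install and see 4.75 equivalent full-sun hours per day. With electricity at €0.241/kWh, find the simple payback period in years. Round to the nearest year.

Daily generation = 5.3 kW × 4.75 h = 25.18 kWh
Annual generation = 25.18 × 365 = 9188.9 kWh
Annual savings = 9188.9 × €0.241 = €2,214.52
Payback = €14,000 / €2,214.52 = 6.32 years

6 years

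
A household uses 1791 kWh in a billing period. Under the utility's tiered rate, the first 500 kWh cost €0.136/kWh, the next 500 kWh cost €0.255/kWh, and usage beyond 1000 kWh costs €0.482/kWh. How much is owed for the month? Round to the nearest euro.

First 500 kWh × €0.136 = €68.00
Next 500 kWh × €0.255 = €127.50
Remaining 791 kWh × €0.482 = €381.26
Total = €576.76 ≈ €577

€577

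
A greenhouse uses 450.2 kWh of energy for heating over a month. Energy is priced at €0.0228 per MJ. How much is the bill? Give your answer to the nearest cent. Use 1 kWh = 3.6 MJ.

€36.95

450.2 kWh × (3.6 MJ/kWh) = 1,621 MJ
Cost = 1,621 MJ × €0.0228/MJ = €36.95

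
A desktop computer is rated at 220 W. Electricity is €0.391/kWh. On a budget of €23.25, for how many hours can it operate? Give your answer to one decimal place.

Energy budget = €23.25 / €0.391 per kWh = 59.46 kWh = 59,463 Wh
Runtime = 59,463 Wh / 220 W = 270.3 h

270.3 h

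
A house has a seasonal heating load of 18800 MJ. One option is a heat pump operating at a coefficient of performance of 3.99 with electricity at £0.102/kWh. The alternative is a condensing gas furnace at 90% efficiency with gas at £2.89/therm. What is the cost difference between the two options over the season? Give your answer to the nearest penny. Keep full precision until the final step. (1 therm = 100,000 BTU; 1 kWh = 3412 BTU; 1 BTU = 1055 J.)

£438.70

Heat load = 18800 MJ = 18,800,000,000 J / 1055 = 17,819,905 BTU
Gas: input = 17,819,905 / 0.90 = 19,799,895 BTU = 198 therm → 198 × £2.89 = £572.22
Heat pump: 17,819,905 BTU / 3412 = 5,223 kWh heat; / 3.99 = 1,309 kWh in → × £0.102 = £133.51
Difference = |£572.22 − £133.51| = £438.70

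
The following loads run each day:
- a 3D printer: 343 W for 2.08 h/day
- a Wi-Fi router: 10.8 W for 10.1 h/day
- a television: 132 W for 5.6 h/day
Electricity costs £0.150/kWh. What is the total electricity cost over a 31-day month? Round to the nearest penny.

3D printer: 343 W × 2.08 h × 31 d = 22,117 Wh = 22.12 kWh
Wi-Fi router: 10.8 W × 10.1 h × 31 d = 3,381 Wh = 3.381 kWh
television: 132 W × 5.6 h × 31 d = 22,915 Wh = 22.92 kWh
Total energy = 22.12 + 3.381 + 22.92 = 48.41 kWh
Cost = 48.41 kWh × £0.150 = £7.26

£7.26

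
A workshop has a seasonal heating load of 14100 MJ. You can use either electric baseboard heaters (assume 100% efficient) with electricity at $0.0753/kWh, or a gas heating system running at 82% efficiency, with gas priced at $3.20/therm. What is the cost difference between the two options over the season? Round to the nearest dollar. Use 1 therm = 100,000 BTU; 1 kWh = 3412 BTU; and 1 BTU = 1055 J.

$227

Heat load = 14100 MJ = 14,100,000,000 J / 1055 = 13,364,929 BTU
Gas: input = 13,364,929 / 0.82 = 16,298,694 BTU = 163 therm → 163 × $3.20 = $521.56
Electric: 13,364,929 BTU / 3412 = 3,917 kWh → × $0.0753 = $294.95
Difference = |$521.56 − $294.95| = $226.61 ≈ $227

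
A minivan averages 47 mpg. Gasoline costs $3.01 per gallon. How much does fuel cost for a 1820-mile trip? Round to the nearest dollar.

$117

Fuel = 1820 mi / 47 mpg = 38.72 gal
Cost = 38.72 gal × $3.01/gal = $116.56 ≈ $117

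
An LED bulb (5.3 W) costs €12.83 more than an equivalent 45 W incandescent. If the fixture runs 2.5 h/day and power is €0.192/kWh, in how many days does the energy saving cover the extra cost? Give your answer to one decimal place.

673.3 days

Power saved = 45 − 5.3 = 39.7 W
Daily energy saved = 39.7 W × 2.5 h = 99.25 Wh = 0.09925 kWh
Daily savings = 0.09925 × €0.192 = €0.0191
Payback = €12.83 / €0.0191 per day = 673.3 days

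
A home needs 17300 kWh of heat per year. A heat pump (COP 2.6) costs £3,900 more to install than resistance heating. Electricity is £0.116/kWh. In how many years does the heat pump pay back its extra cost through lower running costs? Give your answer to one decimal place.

Resistance: 17300 kWh × £0.116 = £2,006.80/yr
Heat pump: 17300 / 2.6 = 6654 kWh in → × £0.116 = £771.85/yr
Annual savings = £1,234.95
Payback = £3,900 / £1,234.95 = 3.16 years

3.2 years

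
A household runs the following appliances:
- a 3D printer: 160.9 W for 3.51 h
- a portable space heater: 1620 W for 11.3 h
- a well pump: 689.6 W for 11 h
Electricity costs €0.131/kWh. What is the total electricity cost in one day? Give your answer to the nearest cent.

€3.47

3D printer: 160.9 W × 3.51 h = 565 Wh = 0.5648 kWh
portable space heater: 1620 W × 11.3 h = 18,306 Wh = 18.31 kWh
well pump: 689.6 W × 11 h = 7,586 Wh = 7.586 kWh
Total energy = 0.5648 + 18.31 + 7.586 = 26.46 kWh
Cost = 26.46 kWh × €0.131 = €3.47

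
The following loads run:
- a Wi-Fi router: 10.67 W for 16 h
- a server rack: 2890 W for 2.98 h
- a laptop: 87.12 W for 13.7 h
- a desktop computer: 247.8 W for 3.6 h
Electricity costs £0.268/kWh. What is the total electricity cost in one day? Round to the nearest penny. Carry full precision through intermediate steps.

Wi-Fi router: 10.67 W × 16 h = 171 Wh = 0.1707 kWh
server rack: 2890 W × 2.98 h = 8,612 Wh = 8.612 kWh
laptop: 87.12 W × 13.7 h = 1,194 Wh = 1.194 kWh
desktop computer: 247.8 W × 3.6 h = 892 Wh = 0.8921 kWh
Total energy = 0.1707 + 8.612 + 1.194 + 0.8921 = 10.87 kWh
Cost = 10.87 kWh × £0.268 = £2.91

£2.91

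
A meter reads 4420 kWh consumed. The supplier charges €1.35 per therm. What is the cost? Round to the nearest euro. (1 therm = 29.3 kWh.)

4420 kWh × (0.03413 therm/kWh) = 150.9 therm
Cost = 150.9 therm × €1.35/therm = €203.65 ≈ €204

€204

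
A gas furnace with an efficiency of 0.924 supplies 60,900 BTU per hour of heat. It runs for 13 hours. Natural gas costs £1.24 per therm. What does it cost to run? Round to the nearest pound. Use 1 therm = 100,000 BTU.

Heat delivered = 60,900 BTU/h × 13 h = 791,700 BTU
Gas input = 791,700 / 0.924 = 856,818 BTU
= 856,818 / 100,000 = 8.568 therm
Cost = 8.568 × £1.24/therm = £10.62 ≈ £11

£11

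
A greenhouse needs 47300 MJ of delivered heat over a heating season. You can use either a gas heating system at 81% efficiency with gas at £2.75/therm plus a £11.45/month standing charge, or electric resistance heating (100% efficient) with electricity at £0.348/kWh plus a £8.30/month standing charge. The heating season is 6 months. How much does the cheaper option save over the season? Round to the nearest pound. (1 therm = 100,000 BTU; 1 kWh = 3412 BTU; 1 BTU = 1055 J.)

Heat load = 47300 MJ = 47,300,000,000 J / 1055 = 44,834,123 BTU
Gas: input = 44,834,123 / 0.81 = 55,350,769 BTU = 553.5 therm → 553.5 × £2.75 = £1,522.15; + 6 × £11.45 standing = £1,590.85
Electric: 44,834,123 BTU / 3412 = 13,140 kWh → × £0.348 = £4,572.77; + 6 × £8.30 standing = £4,622.57
Difference = |£1,590.85 − £4,622.57| = £3,031.72 ≈ £3032

£3032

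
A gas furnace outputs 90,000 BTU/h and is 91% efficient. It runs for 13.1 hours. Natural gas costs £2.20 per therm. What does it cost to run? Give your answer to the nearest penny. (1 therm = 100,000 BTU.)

£28.50

Heat delivered = 90,000 BTU/h × 13.1 h = 1,179,000 BTU
Gas input = 1,179,000 / 0.91 = 1,295,604 BTU
= 1,295,604 / 100,000 = 12.96 therm
Cost = 12.96 × £2.20/therm = £28.50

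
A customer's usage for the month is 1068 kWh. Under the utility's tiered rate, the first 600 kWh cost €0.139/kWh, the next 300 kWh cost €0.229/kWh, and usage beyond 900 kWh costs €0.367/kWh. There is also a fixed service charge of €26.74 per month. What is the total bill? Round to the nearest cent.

First 600 kWh × €0.139 = €83.40
Next 300 kWh × €0.229 = €68.70
Remaining 168 kWh × €0.367 = €61.66
Energy charge = €213.76; + service €26.74 = €240.50

€240.50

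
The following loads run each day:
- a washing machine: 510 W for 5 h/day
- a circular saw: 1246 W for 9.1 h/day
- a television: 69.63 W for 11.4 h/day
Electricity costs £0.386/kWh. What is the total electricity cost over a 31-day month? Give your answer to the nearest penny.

washing machine: 510 W × 5 h × 31 d = 79,050 Wh = 79.05 kWh
circular saw: 1246 W × 9.1 h × 31 d = 351,497 Wh = 351.5 kWh
television: 69.63 W × 11.4 h × 31 d = 24,607 Wh = 24.61 kWh
Total energy = 79.05 + 351.5 + 24.61 = 455.2 kWh
Cost = 455.2 kWh × £0.386 = £175.69

£175.69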